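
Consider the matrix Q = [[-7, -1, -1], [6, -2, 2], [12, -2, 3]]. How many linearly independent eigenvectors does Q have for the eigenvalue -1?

1

Q + 1I = [[-6, -1, -1], [6, -1, 2], [12, -2, 4]].
This matrix has rank 2, so its null space has dimension 3 − 2 = 1.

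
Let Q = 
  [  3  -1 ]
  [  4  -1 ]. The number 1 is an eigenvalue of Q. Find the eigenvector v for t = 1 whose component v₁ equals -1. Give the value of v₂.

Q − 1I = [[2, -1], [4, -2]].
Solving (Q − 1I)v = 0 gives the eigenspace spanned by (-1, -2).
With v₁ = -1, v = (-1, -2), so v₂ = -2.

-2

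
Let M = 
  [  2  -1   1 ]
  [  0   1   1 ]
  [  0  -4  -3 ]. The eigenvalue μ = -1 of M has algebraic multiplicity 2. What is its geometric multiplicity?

1

M + 1I = [[3, -1, 1], [0, 2, 1], [0, -4, -2]].
This matrix has rank 2, so its null space has dimension 3 − 2 = 1.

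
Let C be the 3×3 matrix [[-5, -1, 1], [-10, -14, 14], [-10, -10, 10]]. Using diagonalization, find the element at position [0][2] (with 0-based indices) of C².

Characteristic polynomial: s^3 + 9s^2 + 20s = s(s + 4)(s + 5), so the eigenvalues are -5, -4, 0.
s=-5: eigenvector (1, 2, 2).
s=-4: eigenvector (-1, 1, 0).
s=0: eigenvector (0, 1, 1).
P = [[1, -1, 0], [2, 1, 1], [2, 0, 1]], D = diag(-5, -4, 0), P⁻¹ = [[1, 1, -1], [0, 1, -1], [-2, -2, 3]].
C² = P·diag(25, 16, 0)·P⁻¹ = [[25, 9, -9], [50, 66, -66], [50, 50, -50]].
The requested entry is -9.

-9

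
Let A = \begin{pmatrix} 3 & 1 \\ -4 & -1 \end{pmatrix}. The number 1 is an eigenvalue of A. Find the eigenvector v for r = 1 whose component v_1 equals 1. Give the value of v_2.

A − 1I = [[2, 1], [-4, -2]].
Solving (A − 1I)v = 0 gives the eigenspace spanned by (1, -2).
With v_1 = 1, v = (1, -2), so v_2 = -2.

-2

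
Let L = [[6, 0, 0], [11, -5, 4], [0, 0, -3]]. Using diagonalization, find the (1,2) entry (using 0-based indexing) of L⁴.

Characteristic polynomial: r^3 + 2r^2 - 33r - 90 = (r - 6)(r + 3)(r + 5), so the eigenvalues are -5, -3, 6.
r=6: eigenvector (1, 1, 0).
r=-5: eigenvector (0, 1, 0).
r=-3: eigenvector (0, 2, 1).
P = [[1, 0, 0], [1, 1, 2], [0, 0, 1]], D = diag(6, -5, -3), P⁻¹ = [[1, 0, 0], [-1, 1, -2], [0, 0, 1]].
L⁴ = P·diag(1296, 625, 81)·P⁻¹ = [[1296, 0, 0], [671, 625, -1088], [0, 0, 81]].
The requested entry is -1088.

-1088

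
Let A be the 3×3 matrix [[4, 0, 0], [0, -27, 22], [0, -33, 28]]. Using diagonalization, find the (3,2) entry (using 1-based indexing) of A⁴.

Characteristic polynomial: μ^3 - 5μ^2 - 26μ + 120 = (μ - 6)(μ - 4)(μ + 5), so the eigenvalues are -5, 4, 6.
μ=4: eigenvector (1, 0, 0).
μ=-5: eigenvector (0, 1, 1).
μ=6: eigenvector (0, 2, 3).
P = [[1, 0, 0], [0, 1, 2], [0, 1, 3]], D = diag(4, -5, 6), P⁻¹ = [[1, 0, 0], [0, 3, -2], [0, -1, 1]].
A⁴ = P·diag(256, 625, 1296)·P⁻¹ = [[256, 0, 0], [0, -717, 1342], [0, -2013, 2638]].
The requested entry is -2013.

-2013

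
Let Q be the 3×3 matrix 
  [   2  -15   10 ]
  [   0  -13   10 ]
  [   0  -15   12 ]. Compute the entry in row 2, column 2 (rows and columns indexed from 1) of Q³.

-97

Characteristic polynomial: μ^3 - μ^2 - 8μ + 12 = (μ - 2)^2(μ + 3), so the eigenvalues are -3, 2, 2.
μ=2: eigenvector (1, 0, 0).
μ=2: eigenvector (3, 2, 3).
μ=-3: eigenvector (1, 1, 1).
P = [[1, 3, 1], [0, 2, 1], [0, 3, 1]], D = diag(2, 2, -3), P⁻¹ = [[1, 0, -1], [0, -1, 1], [0, 3, -2]].
Q³ = P·diag(8, 8, -27)·P⁻¹ = [[8, -105, 70], [0, -97, 70], [0, -105, 78]].
The requested entry is -97.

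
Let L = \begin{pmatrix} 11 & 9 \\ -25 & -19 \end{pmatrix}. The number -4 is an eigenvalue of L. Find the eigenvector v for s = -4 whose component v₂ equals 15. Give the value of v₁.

L + 4I = [[15, 9], [-25, -15]].
Solving (L + 4I)v = 0 gives the eigenspace spanned by (-9, 15).
With v₂ = 15, v = (-9, 15), so v₁ = -9.

-9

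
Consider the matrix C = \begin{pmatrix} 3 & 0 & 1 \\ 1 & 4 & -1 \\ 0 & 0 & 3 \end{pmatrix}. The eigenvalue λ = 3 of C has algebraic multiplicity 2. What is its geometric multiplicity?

C − 3I = [[0, 0, 1], [1, 1, -1], [0, 0, 0]].
This matrix has rank 2, so its null space has dimension 3 − 2 = 1.

1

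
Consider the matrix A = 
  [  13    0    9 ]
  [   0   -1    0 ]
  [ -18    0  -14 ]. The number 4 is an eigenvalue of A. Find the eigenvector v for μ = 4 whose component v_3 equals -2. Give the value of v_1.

2

A − 4I = [[9, 0, 9], [0, -5, 0], [-18, 0, -18]].
Solving (A − 4I)v = 0 gives the eigenspace spanned by (2, 0, -2).
With v_3 = -2, v = (2, 0, -2), so v_1 = 2.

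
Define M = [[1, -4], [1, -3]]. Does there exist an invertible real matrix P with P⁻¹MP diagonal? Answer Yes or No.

Characteristic polynomial: p(λ) = λ^2 + 2λ + 1 = (λ + 1)^2.
λ = -1 has algebraic multiplicity 2; rank(M + 1I) = 1, so geometric multiplicity = 1.
Geometric multiplicity < algebraic multiplicity, so M is not diagonalizable.

No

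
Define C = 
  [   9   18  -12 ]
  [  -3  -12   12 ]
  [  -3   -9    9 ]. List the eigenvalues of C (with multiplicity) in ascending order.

-3, 3, 6

Characteristic polynomial: p(t) = t^3 - 6t^2 - 9t + 54 = (t - 6)(t - 3)(t + 3).
Roots (with multiplicity): -3, 3, 6.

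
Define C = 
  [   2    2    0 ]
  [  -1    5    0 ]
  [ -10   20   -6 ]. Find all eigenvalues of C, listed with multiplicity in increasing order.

-6, 3, 4

Characteristic polynomial: p(t) = t^3 - t^2 - 30t + 72 = (t - 4)(t - 3)(t + 6).
Roots (with multiplicity): -6, 3, 4.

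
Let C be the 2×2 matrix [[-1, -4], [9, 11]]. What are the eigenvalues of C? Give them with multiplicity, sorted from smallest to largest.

5, 5

Characteristic polynomial: p(λ) = λ^2 - 10λ + 25 = (λ - 5)^2.
Roots (with multiplicity): 5, 5.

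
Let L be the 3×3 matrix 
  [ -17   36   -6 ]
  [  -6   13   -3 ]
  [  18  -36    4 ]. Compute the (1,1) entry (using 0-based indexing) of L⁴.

1021

Characteristic polynomial: r^3 - 21r + 20 = (r - 4)(r - 1)(r + 5), so the eigenvalues are -5, 1, 4.
r=-5: eigenvector (1, 0, -2).
r=1: eigenvector (2, 1, 0).
r=4: eigenvector (-2, -1, 1).
P = [[1, 2, -2], [0, 1, -1], [-2, 0, 1]], D = diag(-5, 1, 4), P⁻¹ = [[1, -2, 0], [2, -3, 1], [2, -4, 1]].
L⁴ = P·diag(625, 1, 256)·P⁻¹ = [[-395, 792, -510], [-510, 1021, -255], [-738, 1476, 256]].
The requested entry is 1021.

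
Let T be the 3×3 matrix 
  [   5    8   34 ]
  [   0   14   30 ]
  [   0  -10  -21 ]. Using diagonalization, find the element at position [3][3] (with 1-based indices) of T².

Characteristic polynomial: r^3 + 2r^2 - 29r - 30 = (r - 5)(r + 1)(r + 6), so the eigenvalues are -6, -1, 5.
r=5: eigenvector (1, 0, 0).
r=-1: eigenvector (-3, -2, 1).
r=-6: eigenvector (-4, -3, 2).
P = [[1, -3, -4], [0, -2, -3], [0, 1, 2]], D = diag(5, -1, -6), P⁻¹ = [[1, -2, -1], [0, -2, -3], [0, 1, 2]].
T² = P·diag(25, 1, 36)·P⁻¹ = [[25, -188, -304], [0, -104, -210], [0, 70, 141]].
The requested entry is 141.

141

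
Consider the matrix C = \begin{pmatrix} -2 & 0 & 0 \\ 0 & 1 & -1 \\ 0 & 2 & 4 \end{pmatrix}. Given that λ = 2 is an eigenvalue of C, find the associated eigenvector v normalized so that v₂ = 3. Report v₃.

C − 2I = [[-4, 0, 0], [0, -1, -1], [0, 2, 2]].
Solving (C − 2I)v = 0 gives the eigenspace spanned by (0, 3, -3).
With v₂ = 3, v = (0, 3, -3), so v₃ = -3.

-3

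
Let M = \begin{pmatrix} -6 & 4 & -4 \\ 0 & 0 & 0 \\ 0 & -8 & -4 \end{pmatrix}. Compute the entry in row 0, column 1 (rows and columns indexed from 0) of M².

Characteristic polynomial: r^3 + 10r^2 + 24r = r(r + 4)(r + 6), so the eigenvalues are -6, -4, 0.
r=-4: eigenvector (-2, 0, 1).
r=0: eigenvector (2, 1, -2).
r=-6: eigenvector (1, 0, 0).
P = [[-2, 2, 1], [0, 1, 0], [1, -2, 0]], D = diag(-4, 0, -6), P⁻¹ = [[0, 2, 1], [0, 1, 0], [1, 2, 2]].
M² = P·diag(16, 0, 36)·P⁻¹ = [[36, 8, 40], [0, 0, 0], [0, 32, 16]].
The requested entry is 8.

8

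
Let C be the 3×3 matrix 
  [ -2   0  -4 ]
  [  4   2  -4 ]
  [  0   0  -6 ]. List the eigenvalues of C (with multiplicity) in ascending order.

-6, -2, 2

Characteristic polynomial: p(μ) = μ^3 + 6μ^2 - 4μ - 24 = (μ - 2)(μ + 2)(μ + 6).
Roots (with multiplicity): -6, -2, 2.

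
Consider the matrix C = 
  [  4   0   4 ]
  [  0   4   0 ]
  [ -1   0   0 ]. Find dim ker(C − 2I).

C − 2I = [[2, 0, 4], [0, 2, 0], [-1, 0, -2]].
This matrix has rank 2, so its null space has dimension 3 − 2 = 1.

1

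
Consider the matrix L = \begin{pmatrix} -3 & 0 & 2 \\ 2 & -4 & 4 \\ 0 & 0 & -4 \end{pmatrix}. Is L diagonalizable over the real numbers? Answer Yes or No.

Yes

Characteristic polynomial: p(s) = s^3 + 11s^2 + 40s + 48 = (s + 3)(s + 4)^2.
s = -4 has algebraic multiplicity 2; rank(L + 4I) = 1, so geometric multiplicity = 2.
Every eigenvalue has geometric = algebraic multiplicity, so L is diagonalizable.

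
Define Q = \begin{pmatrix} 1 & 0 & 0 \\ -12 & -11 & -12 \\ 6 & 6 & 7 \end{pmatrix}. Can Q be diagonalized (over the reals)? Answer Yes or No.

Characteristic polynomial: p(t) = t^3 + 3t^2 - 9t + 5 = (t - 1)^2(t + 5).
t = 1 has algebraic multiplicity 2; rank(Q − 1I) = 1, so geometric multiplicity = 2.
Every eigenvalue has geometric = algebraic multiplicity, so Q is diagonalizable.

Yes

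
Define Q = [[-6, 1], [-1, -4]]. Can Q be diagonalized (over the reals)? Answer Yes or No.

Characteristic polynomial: p(s) = s^2 + 10s + 25 = (s + 5)^2.
s = -5 has algebraic multiplicity 2; rank(Q + 5I) = 1, so geometric multiplicity = 1.
Geometric multiplicity < algebraic multiplicity, so Q is not diagonalizable.

No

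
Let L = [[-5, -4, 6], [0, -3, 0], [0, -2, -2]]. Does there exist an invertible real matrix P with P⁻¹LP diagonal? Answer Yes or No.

Yes

Characteristic polynomial: p(s) = s^3 + 10s^2 + 31s + 30 = (s + 2)(s + 3)(s + 5).
All 3 eigenvalues are distinct, so L is diagonalizable.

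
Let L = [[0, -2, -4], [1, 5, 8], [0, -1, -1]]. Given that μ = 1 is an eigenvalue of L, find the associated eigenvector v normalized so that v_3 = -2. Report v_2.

L − 1I = [[-1, -2, -4], [1, 4, 8], [0, -1, -2]].
Solving (L − 1I)v = 0 gives the eigenspace spanned by (0, 4, -2).
With v_3 = -2, v = (0, 4, -2), so v_2 = 4.

4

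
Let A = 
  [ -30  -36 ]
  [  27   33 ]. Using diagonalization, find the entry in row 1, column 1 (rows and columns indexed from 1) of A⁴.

-3564

Characteristic polynomial: r^2 - 3r - 18 = (r - 6)(r + 3), so the eigenvalues are -3, 6.
r=-3: eigenvector (4, -3).
r=6: eigenvector (-1, 1).
P = [[4, -1], [-3, 1]], D = diag(-3, 6), P⁻¹ = [[1, 1], [3, 4]].
A⁴ = P·diag(81, 1296)·P⁻¹ = [[-3564, -4860], [3645, 4941]].
The requested entry is -3564.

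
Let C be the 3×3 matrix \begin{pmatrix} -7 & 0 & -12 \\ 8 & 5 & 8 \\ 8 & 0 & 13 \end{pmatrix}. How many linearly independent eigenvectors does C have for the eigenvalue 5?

C − 5I = [[-12, 0, -12], [8, 0, 8], [8, 0, 8]].
This matrix has rank 1, so its null space has dimension 3 − 1 = 2.

2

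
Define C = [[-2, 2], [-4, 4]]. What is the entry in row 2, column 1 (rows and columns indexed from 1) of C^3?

-16

Characteristic polynomial: t^2 - 2t = t(t - 2), so the eigenvalues are 0, 2.
t=2: eigenvector (-1, -2).
t=0: eigenvector (1, 1).
P = [[-1, 1], [-2, 1]], D = diag(2, 0), P⁻¹ = [[1, -1], [2, -1]].
C³ = P·diag(8, 0)·P⁻¹ = [[-8, 8], [-16, 16]].
The requested entry is -16.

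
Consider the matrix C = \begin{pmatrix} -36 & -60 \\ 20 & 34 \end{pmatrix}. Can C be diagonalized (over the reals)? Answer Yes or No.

Characteristic polynomial: p(μ) = μ^2 + 2μ - 24 = (μ - 4)(μ + 6).
All 2 eigenvalues are distinct, so C is diagonalizable.

Yes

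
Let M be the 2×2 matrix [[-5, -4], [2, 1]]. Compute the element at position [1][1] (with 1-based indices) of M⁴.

Characteristic polynomial: μ^2 + 4μ + 3 = (μ + 1)(μ + 3), so the eigenvalues are -3, -1.
μ=-1: eigenvector (1, -1).
μ=-3: eigenvector (2, -1).
P = [[1, 2], [-1, -1]], D = diag(-1, -3), P⁻¹ = [[-1, -2], [1, 1]].
M⁴ = P·diag(1, 81)·P⁻¹ = [[161, 160], [-80, -79]].
The requested entry is 161.

161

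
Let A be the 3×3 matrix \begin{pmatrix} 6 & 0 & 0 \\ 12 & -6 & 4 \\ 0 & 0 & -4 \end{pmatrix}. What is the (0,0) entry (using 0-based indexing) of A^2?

Characteristic polynomial: s^3 + 4s^2 - 36s - 144 = (s - 6)(s + 4)(s + 6), so the eigenvalues are -6, -4, 6.
s=6: eigenvector (1, 1, 0).
s=-6: eigenvector (0, 1, 0).
s=-4: eigenvector (0, 2, 1).
P = [[1, 0, 0], [1, 1, 2], [0, 0, 1]], D = diag(6, -6, -4), P⁻¹ = [[1, 0, 0], [-1, 1, -2], [0, 0, 1]].
A² = P·diag(36, 36, 16)·P⁻¹ = [[36, 0, 0], [0, 36, -40], [0, 0, 16]].
The requested entry is 36.

36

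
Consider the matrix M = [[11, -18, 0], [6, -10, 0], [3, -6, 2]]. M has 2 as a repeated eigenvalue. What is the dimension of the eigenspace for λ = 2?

2

M − 2I = [[9, -18, 0], [6, -12, 0], [3, -6, 0]].
This matrix has rank 1, so its null space has dimension 3 − 1 = 2.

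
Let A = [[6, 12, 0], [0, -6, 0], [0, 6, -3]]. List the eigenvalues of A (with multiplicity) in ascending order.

Characteristic polynomial: p(s) = s^3 + 3s^2 - 36s - 108 = (s - 6)(s + 3)(s + 6).
Roots (with multiplicity): -6, -3, 6.

-6, -3, 6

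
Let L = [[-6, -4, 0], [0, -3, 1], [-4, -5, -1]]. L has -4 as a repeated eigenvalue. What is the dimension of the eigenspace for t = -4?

L + 4I = [[-2, -4, 0], [0, 1, 1], [-4, -5, 3]].
This matrix has rank 2, so its null space has dimension 3 − 2 = 1.

1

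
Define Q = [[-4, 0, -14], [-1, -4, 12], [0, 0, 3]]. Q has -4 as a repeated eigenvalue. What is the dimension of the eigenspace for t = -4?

Q + 4I = [[0, 0, -14], [-1, 0, 12], [0, 0, 7]].
This matrix has rank 2, so its null space has dimension 3 − 2 = 1.

1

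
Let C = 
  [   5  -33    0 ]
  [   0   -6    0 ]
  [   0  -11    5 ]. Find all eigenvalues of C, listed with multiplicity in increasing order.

Characteristic polynomial: p(μ) = μ^3 - 4μ^2 - 35μ + 150 = (μ - 5)^2(μ + 6).
Roots (with multiplicity): -6, 5, 5.

-6, 5, 5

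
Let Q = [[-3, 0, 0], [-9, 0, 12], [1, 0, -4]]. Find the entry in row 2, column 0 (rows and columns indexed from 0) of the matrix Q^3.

Characteristic polynomial: μ^3 + 7μ^2 + 12μ = μ(μ + 3)(μ + 4), so the eigenvalues are -4, -3, 0.
μ=-3: eigenvector (1, -1, 1).
μ=0: eigenvector (0, 1, 0).
μ=-4: eigenvector (0, -3, 1).
P = [[1, 0, 0], [-1, 1, -3], [1, 0, 1]], D = diag(-3, 0, -4), P⁻¹ = [[1, 0, 0], [-2, 1, 3], [-1, 0, 1]].
Q³ = P·diag(-27, 0, -64)·P⁻¹ = [[-27, 0, 0], [-165, 0, 192], [37, 0, -64]].
The requested entry is 37.

37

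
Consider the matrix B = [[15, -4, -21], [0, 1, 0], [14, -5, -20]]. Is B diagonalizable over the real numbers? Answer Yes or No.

No

Characteristic polynomial: p(μ) = μ^3 + 4μ^2 - 11μ + 6 = (μ - 1)^2(μ + 6).
μ = 1 has algebraic multiplicity 2; rank(B − 1I) = 2, so geometric multiplicity = 1.
Geometric multiplicity < algebraic multiplicity, so B is not diagonalizable.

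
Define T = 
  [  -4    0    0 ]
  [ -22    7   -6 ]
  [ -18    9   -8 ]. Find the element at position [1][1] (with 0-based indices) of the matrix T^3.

Characteristic polynomial: μ^3 + 5μ^2 + 2μ - 8 = (μ - 1)(μ + 2)(μ + 4), so the eigenvalues are -4, -2, 1.
μ=-4: eigenvector (1, 2, 0).
μ=1: eigenvector (0, 1, 1).
μ=-2: eigenvector (0, 2, 3).
P = [[1, 0, 0], [2, 1, 2], [0, 1, 3]], D = diag(-4, 1, -2), P⁻¹ = [[1, 0, 0], [-6, 3, -2], [2, -1, 1]].
T³ = P·diag(-64, 1, -8)·P⁻¹ = [[-64, 0, 0], [-166, 19, -18], [-54, 27, -26]].
The requested entry is 19.

19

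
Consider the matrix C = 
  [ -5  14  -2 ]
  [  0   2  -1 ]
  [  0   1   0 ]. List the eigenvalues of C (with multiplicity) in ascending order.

Characteristic polynomial: p(λ) = λ^3 + 3λ^2 - 9λ + 5 = (λ - 1)^2(λ + 5).
Roots (with multiplicity): -5, 1, 1.

-5, 1, 1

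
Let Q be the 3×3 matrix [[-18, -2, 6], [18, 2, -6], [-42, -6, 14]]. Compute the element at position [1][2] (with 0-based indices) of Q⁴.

240

Characteristic polynomial: r^3 + 2r^2 - 8r = r(r - 2)(r + 4), so the eigenvalues are -4, 0, 2.
r=0: eigenvector (1, 0, 3).
r=-4: eigenvector (-1, 1, -2).
r=2: eigenvector (1, -1, 3).
P = [[1, -1, 1], [0, 1, -1], [3, -2, 3]], D = diag(0, -4, 2), P⁻¹ = [[1, 1, 0], [-3, 0, 1], [-3, -1, 1]].
Q⁴ = P·diag(0, 256, 16)·P⁻¹ = [[720, -16, -240], [-720, 16, 240], [1392, -48, -464]].
The requested entry is 240.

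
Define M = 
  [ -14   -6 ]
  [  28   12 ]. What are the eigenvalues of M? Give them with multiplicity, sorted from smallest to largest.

-2, 0

Characteristic polynomial: p(r) = r^2 + 2r = r(r + 2).
Roots (with multiplicity): -2, 0.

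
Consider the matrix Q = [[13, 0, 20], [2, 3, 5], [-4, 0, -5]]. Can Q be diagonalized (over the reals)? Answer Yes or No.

No

Characteristic polynomial: p(t) = t^3 - 11t^2 + 39t - 45 = (t - 5)(t - 3)^2.
t = 3 has algebraic multiplicity 2; rank(Q − 3I) = 2, so geometric multiplicity = 1.
Geometric multiplicity < algebraic multiplicity, so Q is not diagonalizable.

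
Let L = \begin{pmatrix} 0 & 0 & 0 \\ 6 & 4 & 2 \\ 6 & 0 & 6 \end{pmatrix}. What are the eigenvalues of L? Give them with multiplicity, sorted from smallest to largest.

Characteristic polynomial: p(λ) = λ^3 - 10λ^2 + 24λ = λ(λ - 6)(λ - 4).
Roots (with multiplicity): 0, 4, 6.

0, 4, 6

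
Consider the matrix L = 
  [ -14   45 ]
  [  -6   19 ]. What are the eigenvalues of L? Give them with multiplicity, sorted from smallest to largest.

1, 4

Characteristic polynomial: p(λ) = λ^2 - 5λ + 4 = (λ - 4)(λ - 1).
Roots (with multiplicity): 1, 4.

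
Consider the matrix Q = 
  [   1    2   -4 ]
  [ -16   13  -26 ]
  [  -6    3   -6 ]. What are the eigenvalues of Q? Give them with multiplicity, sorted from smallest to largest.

Characteristic polynomial: p(r) = r^3 - 8r^2 + 15r = r(r - 5)(r - 3).
Roots (with multiplicity): 0, 3, 5.

0, 3, 5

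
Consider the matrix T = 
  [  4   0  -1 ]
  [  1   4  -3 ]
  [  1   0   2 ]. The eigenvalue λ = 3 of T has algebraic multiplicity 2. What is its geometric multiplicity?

T − 3I = [[1, 0, -1], [1, 1, -3], [1, 0, -1]].
This matrix has rank 2, so its null space has dimension 3 − 2 = 1.

1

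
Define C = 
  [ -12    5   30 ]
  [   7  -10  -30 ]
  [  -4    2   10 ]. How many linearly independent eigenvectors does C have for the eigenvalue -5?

C + 5I = [[-7, 5, 30], [7, -5, -30], [-4, 2, 15]].
This matrix has rank 2, so its null space has dimension 3 − 2 = 1.

1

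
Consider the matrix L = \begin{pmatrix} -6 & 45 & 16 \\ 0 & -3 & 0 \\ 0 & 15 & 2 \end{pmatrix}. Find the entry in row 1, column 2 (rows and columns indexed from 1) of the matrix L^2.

-165

Characteristic polynomial: s^3 + 7s^2 - 36 = (s - 2)(s + 3)(s + 6), so the eigenvalues are -6, -3, 2.
s=-6: eigenvector (1, 0, 0).
s=-3: eigenvector (-1, 1, -3).
s=2: eigenvector (2, 0, 1).
P = [[1, -1, 2], [0, 1, 0], [0, -3, 1]], D = diag(-6, -3, 2), P⁻¹ = [[1, -5, -2], [0, 1, 0], [0, 3, 1]].
L² = P·diag(36, 9, 4)·P⁻¹ = [[36, -165, -64], [0, 9, 0], [0, -15, 4]].
The requested entry is -165.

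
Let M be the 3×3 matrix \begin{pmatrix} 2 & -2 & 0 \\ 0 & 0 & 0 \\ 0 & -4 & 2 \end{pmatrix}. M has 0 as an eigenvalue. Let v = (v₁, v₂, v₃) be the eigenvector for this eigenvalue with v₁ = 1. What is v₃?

2

M = [[2, -2, 0], [0, 0, 0], [0, -4, 2]].
Solving (M)v = 0 gives the eigenspace spanned by (1, 1, 2).
With v₁ = 1, v = (1, 1, 2), so v₃ = 2.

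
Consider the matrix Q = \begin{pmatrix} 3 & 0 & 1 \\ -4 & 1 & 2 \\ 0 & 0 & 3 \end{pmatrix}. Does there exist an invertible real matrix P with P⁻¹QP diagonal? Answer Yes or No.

Characteristic polynomial: p(s) = s^3 - 7s^2 + 15s - 9 = (s - 3)^2(s - 1).
s = 3 has algebraic multiplicity 2; rank(Q − 3I) = 2, so geometric multiplicity = 1.
Geometric multiplicity < algebraic multiplicity, so Q is not diagonalizable.

No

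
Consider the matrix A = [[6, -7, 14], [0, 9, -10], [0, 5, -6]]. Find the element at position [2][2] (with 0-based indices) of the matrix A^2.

Characteristic polynomial: t^3 - 9t^2 + 14t + 24 = (t - 6)(t - 4)(t + 1), so the eigenvalues are -1, 4, 6.
t=-1: eigenvector (1, -1, -1).
t=6: eigenvector (1, 0, 0).
t=4: eigenvector (0, 2, 1).
P = [[1, 1, 0], [-1, 0, 2], [-1, 0, 1]], D = diag(-1, 6, 4), P⁻¹ = [[0, 1, -2], [1, -1, 2], [0, 1, -1]].
A² = P·diag(1, 36, 16)·P⁻¹ = [[36, -35, 70], [0, 31, -30], [0, 15, -14]].
The requested entry is -14.

-14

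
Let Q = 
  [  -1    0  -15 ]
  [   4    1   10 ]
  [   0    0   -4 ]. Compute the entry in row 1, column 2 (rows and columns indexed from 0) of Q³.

370

Characteristic polynomial: r^3 + 4r^2 - r - 4 = (r - 1)(r + 1)(r + 4), so the eigenvalues are -4, -1, 1.
r=-1: eigenvector (1, -2, 0).
r=1: eigenvector (0, 1, 0).
r=-4: eigenvector (5, -6, 1).
P = [[1, 0, 5], [-2, 1, -6], [0, 0, 1]], D = diag(-1, 1, -4), P⁻¹ = [[1, 0, -5], [2, 1, -4], [0, 0, 1]].
Q³ = P·diag(-1, 1, -64)·P⁻¹ = [[-1, 0, -315], [4, 1, 370], [0, 0, -64]].
The requested entry is 370.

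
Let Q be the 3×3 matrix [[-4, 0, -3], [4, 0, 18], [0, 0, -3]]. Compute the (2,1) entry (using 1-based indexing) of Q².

-16

Characteristic polynomial: r^3 + 7r^2 + 12r = r(r + 3)(r + 4), so the eigenvalues are -4, -3, 0.
r=-3: eigenvector (-3, -2, 1).
r=0: eigenvector (0, 1, 0).
r=-4: eigenvector (1, -1, 0).
P = [[-3, 0, 1], [-2, 1, -1], [1, 0, 0]], D = diag(-3, 0, -4), P⁻¹ = [[0, 0, 1], [1, 1, 5], [1, 0, 3]].
Q² = P·diag(9, 0, 16)·P⁻¹ = [[16, 0, 21], [-16, 0, -66], [0, 0, 9]].
The requested entry is -16.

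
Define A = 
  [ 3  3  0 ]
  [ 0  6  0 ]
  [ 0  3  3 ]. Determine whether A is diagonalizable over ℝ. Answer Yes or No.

Yes

Characteristic polynomial: p(λ) = λ^3 - 12λ^2 + 45λ - 54 = (λ - 6)(λ - 3)^2.
λ = 3 has algebraic multiplicity 2; rank(A − 3I) = 1, so geometric multiplicity = 2.
Every eigenvalue has geometric = algebraic multiplicity, so A is diagonalizable.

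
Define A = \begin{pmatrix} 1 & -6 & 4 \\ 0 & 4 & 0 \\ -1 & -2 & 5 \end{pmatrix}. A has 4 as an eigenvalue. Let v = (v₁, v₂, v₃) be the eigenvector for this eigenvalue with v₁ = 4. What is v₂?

-2

A − 4I = [[-3, -6, 4], [0, 0, 0], [-1, -2, 1]].
Solving (A − 4I)v = 0 gives the eigenspace spanned by (4, -2, 0).
With v₁ = 4, v = (4, -2, 0), so v₂ = -2.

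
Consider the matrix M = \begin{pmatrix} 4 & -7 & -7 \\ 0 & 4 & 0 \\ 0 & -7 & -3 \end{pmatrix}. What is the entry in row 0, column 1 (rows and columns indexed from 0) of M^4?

Characteristic polynomial: λ^3 - 5λ^2 - 8λ + 48 = (λ - 4)^2(λ + 3), so the eigenvalues are -3, 4, 4.
λ=-3: eigenvector (1, 0, 1).
λ=4: eigenvector (-1, 3, -3).
λ=4: eigenvector (0, 1, -1).
P = [[1, -1, 0], [0, 3, 1], [1, -3, -1]], D = diag(-3, 4, 4), P⁻¹ = [[0, 1, 1], [-1, 1, 1], [3, -2, -3]].
M⁴ = P·diag(81, 256, 256)·P⁻¹ = [[256, -175, -175], [0, 256, 0], [0, -175, 81]].
The requested entry is -175.

-175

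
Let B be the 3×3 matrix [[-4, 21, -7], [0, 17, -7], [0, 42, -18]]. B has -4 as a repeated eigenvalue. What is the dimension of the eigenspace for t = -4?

2

B + 4I = [[0, 21, -7], [0, 21, -7], [0, 42, -14]].
This matrix has rank 1, so its null space has dimension 3 − 1 = 2.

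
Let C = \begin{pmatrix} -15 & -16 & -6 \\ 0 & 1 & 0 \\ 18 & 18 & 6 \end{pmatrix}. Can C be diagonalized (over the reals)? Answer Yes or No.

Yes

Characteristic polynomial: p(t) = t^3 + 8t^2 + 9t - 18 = (t - 1)(t + 3)(t + 6).
All 3 eigenvalues are distinct, so C is diagonalizable.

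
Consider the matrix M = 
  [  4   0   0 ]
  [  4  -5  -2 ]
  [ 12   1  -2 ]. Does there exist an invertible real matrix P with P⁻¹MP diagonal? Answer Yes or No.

Yes

Characteristic polynomial: p(λ) = λ^3 + 3λ^2 - 16λ - 48 = (λ - 4)(λ + 3)(λ + 4).
All 3 eigenvalues are distinct, so M is diagonalizable.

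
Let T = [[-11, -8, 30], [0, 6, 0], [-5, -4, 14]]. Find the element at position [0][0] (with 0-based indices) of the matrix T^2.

-29

Characteristic polynomial: μ^3 - 9μ^2 + 14μ + 24 = (μ - 6)(μ - 4)(μ + 1), so the eigenvalues are -1, 4, 6.
μ=4: eigenvector (2, 0, 1).
μ=6: eigenvector (-4, 1, -2).
μ=-1: eigenvector (3, 0, 1).
P = [[2, -4, 3], [0, 1, 0], [1, -2, 1]], D = diag(4, 6, -1), P⁻¹ = [[-1, 2, 3], [0, 1, 0], [1, 0, -2]].
T² = P·diag(16, 36, 1)·P⁻¹ = [[-29, -80, 90], [0, 36, 0], [-15, -40, 46]].
The requested entry is -29.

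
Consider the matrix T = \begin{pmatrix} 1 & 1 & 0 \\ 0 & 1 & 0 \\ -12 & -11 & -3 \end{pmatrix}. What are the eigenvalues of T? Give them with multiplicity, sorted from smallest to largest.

-3, 1, 1

Characteristic polynomial: p(r) = r^3 + r^2 - 5r + 3 = (r - 1)^2(r + 3).
Roots (with multiplicity): -3, 1, 1.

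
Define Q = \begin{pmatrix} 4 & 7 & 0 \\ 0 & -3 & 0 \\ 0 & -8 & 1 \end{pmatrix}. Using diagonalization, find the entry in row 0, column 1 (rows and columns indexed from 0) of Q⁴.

175

Characteristic polynomial: λ^3 - 2λ^2 - 11λ + 12 = (λ - 4)(λ - 1)(λ + 3), so the eigenvalues are -3, 1, 4.
λ=4: eigenvector (1, 0, 0).
λ=-3: eigenvector (-1, 1, 2).
λ=1: eigenvector (0, 0, 1).
P = [[1, -1, 0], [0, 1, 0], [0, 2, 1]], D = diag(4, -3, 1), P⁻¹ = [[1, 1, 0], [0, 1, 0], [0, -2, 1]].
Q⁴ = P·diag(256, 81, 1)·P⁻¹ = [[256, 175, 0], [0, 81, 0], [0, 160, 1]].
The requested entry is 175.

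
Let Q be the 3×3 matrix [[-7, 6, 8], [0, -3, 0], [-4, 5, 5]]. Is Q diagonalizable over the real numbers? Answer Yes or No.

Characteristic polynomial: p(λ) = λ^3 + 5λ^2 + 3λ - 9 = (λ - 1)(λ + 3)^2.
λ = -3 has algebraic multiplicity 2; rank(Q + 3I) = 2, so geometric multiplicity = 1.
Geometric multiplicity < algebraic multiplicity, so Q is not diagonalizable.

No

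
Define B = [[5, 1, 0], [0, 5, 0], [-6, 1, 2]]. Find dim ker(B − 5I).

1

B − 5I = [[0, 1, 0], [0, 0, 0], [-6, 1, -3]].
This matrix has rank 2, so its null space has dimension 3 − 2 = 1.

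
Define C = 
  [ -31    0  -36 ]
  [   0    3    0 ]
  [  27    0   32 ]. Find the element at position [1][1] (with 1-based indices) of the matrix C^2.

-11

Characteristic polynomial: t^3 - 4t^2 - 17t + 60 = (t - 5)(t - 3)(t + 4), so the eigenvalues are -4, 3, 5.
t=5: eigenvector (1, 0, -1).
t=3: eigenvector (0, 1, 0).
t=-4: eigenvector (4, 0, -3).
P = [[1, 0, 4], [0, 1, 0], [-1, 0, -3]], D = diag(5, 3, -4), P⁻¹ = [[-3, 0, -4], [0, 1, 0], [1, 0, 1]].
C² = P·diag(25, 9, 16)·P⁻¹ = [[-11, 0, -36], [0, 9, 0], [27, 0, 52]].
The requested entry is -11.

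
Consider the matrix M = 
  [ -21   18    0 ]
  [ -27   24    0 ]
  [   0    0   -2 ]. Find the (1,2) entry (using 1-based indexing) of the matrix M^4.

2430

Characteristic polynomial: s^3 - s^2 - 24s - 36 = (s - 6)(s + 2)(s + 3), so the eigenvalues are -3, -2, 6.
s=6: eigenvector (2, 3, 0).
s=-3: eigenvector (1, 1, 0).
s=-2: eigenvector (0, 0, 1).
P = [[2, 1, 0], [3, 1, 0], [0, 0, 1]], D = diag(6, -3, -2), P⁻¹ = [[-1, 1, 0], [3, -2, 0], [0, 0, 1]].
M⁴ = P·diag(1296, 81, 16)·P⁻¹ = [[-2349, 2430, 0], [-3645, 3726, 0], [0, 0, 16]].
The requested entry is 2430.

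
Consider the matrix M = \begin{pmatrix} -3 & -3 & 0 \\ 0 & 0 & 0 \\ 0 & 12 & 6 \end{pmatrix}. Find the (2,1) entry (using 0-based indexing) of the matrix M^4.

2592

Characteristic polynomial: t^3 - 3t^2 - 18t = t(t - 6)(t + 3), so the eigenvalues are -3, 0, 6.
t=0: eigenvector (-1, 1, -2).
t=-3: eigenvector (1, 0, 0).
t=6: eigenvector (0, 0, 1).
P = [[-1, 1, 0], [1, 0, 0], [-2, 0, 1]], D = diag(0, -3, 6), P⁻¹ = [[0, 1, 0], [1, 1, 0], [0, 2, 1]].
M⁴ = P·diag(0, 81, 1296)·P⁻¹ = [[81, 81, 0], [0, 0, 0], [0, 2592, 1296]].
The requested entry is 2592.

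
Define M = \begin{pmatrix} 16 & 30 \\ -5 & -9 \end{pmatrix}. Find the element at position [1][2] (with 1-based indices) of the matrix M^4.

7770

Characteristic polynomial: s^2 - 7s + 6 = (s - 6)(s - 1), so the eigenvalues are 1, 6.
s=6: eigenvector (3, -1).
s=1: eigenvector (-2, 1).
P = [[3, -2], [-1, 1]], D = diag(6, 1), P⁻¹ = [[1, 2], [1, 3]].
M⁴ = P·diag(1296, 1)·P⁻¹ = [[3886, 7770], [-1295, -2589]].
The requested entry is 7770.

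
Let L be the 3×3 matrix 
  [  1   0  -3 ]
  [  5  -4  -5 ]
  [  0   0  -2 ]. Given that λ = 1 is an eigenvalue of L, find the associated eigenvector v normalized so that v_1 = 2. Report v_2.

2

L − 1I = [[0, 0, -3], [5, -5, -5], [0, 0, -3]].
Solving (L − 1I)v = 0 gives the eigenspace spanned by (2, 2, 0).
With v_1 = 2, v = (2, 2, 0), so v_2 = 2.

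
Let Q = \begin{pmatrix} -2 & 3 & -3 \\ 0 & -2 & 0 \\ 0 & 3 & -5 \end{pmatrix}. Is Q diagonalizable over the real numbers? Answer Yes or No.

Yes

Characteristic polynomial: p(r) = r^3 + 9r^2 + 24r + 20 = (r + 2)^2(r + 5).
r = -2 has algebraic multiplicity 2; rank(Q + 2I) = 1, so geometric multiplicity = 2.
Every eigenvalue has geometric = algebraic multiplicity, so Q is diagonalizable.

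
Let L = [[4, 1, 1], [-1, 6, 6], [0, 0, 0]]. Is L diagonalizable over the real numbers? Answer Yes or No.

Characteristic polynomial: p(μ) = μ^3 - 10μ^2 + 25μ = μ(μ - 5)^2.
μ = 5 has algebraic multiplicity 2; rank(L − 5I) = 2, so geometric multiplicity = 1.
Geometric multiplicity < algebraic multiplicity, so L is not diagonalizable.

No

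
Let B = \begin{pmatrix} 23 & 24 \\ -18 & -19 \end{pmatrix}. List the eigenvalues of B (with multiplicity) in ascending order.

Characteristic polynomial: p(s) = s^2 - 4s - 5 = (s - 5)(s + 1).
Roots (with multiplicity): -1, 5.

-1, 5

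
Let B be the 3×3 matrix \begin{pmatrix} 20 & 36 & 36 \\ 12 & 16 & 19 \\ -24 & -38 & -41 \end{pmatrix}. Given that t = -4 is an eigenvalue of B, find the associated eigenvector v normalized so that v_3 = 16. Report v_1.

B + 4I = [[24, 36, 36], [12, 20, 19], [-24, -38, -37]].
Solving (B + 4I)v = 0 gives the eigenspace spanned by (-12, -8, 16).
With v_3 = 16, v = (-12, -8, 16), so v_1 = -12.

-12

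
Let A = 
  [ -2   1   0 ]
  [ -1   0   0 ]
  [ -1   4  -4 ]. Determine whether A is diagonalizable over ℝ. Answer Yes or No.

Characteristic polynomial: p(μ) = μ^3 + 6μ^2 + 9μ + 4 = (μ + 1)^2(μ + 4).
μ = -1 has algebraic multiplicity 2; rank(A + 1I) = 2, so geometric multiplicity = 1.
Geometric multiplicity < algebraic multiplicity, so A is not diagonalizable.

No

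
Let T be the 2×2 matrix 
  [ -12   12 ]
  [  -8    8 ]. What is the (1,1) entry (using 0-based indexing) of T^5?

2048

Characteristic polynomial: λ^2 + 4λ = λ(λ + 4), so the eigenvalues are -4, 0.
λ=-4: eigenvector (3, 2).
λ=0: eigenvector (1, 1).
P = [[3, 1], [2, 1]], D = diag(-4, 0), P⁻¹ = [[1, -1], [-2, 3]].
T⁵ = P·diag(-1024, 0)·P⁻¹ = [[-3072, 3072], [-2048, 2048]].
The requested entry is 2048.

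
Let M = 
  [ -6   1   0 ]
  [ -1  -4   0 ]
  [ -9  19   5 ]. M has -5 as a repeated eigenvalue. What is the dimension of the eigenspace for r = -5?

M + 5I = [[-1, 1, 0], [-1, 1, 0], [-9, 19, 10]].
This matrix has rank 2, so its null space has dimension 3 − 2 = 1.

1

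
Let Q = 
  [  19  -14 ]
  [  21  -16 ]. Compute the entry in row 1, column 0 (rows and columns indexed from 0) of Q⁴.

Characteristic polynomial: r^2 - 3r - 10 = (r - 5)(r + 2), so the eigenvalues are -2, 5.
r=5: eigenvector (1, 1).
r=-2: eigenvector (2, 3).
P = [[1, 2], [1, 3]], D = diag(5, -2), P⁻¹ = [[3, -2], [-1, 1]].
Q⁴ = P·diag(625, 16)·P⁻¹ = [[1843, -1218], [1827, -1202]].
The requested entry is 1827.

1827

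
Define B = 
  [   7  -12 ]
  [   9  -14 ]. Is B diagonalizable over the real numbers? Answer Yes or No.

Yes

Characteristic polynomial: p(r) = r^2 + 7r + 10 = (r + 2)(r + 5).
All 2 eigenvalues are distinct, so B is diagonalizable.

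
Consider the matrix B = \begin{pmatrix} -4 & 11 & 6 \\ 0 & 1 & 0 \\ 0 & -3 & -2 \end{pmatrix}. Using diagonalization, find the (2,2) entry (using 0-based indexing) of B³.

Characteristic polynomial: t^3 + 5t^2 + 2t - 8 = (t - 1)(t + 2)(t + 4), so the eigenvalues are -4, -2, 1.
t=-4: eigenvector (1, 0, 0).
t=1: eigenvector (1, 1, -1).
t=-2: eigenvector (3, 0, 1).
P = [[1, 1, 3], [0, 1, 0], [0, -1, 1]], D = diag(-4, 1, -2), P⁻¹ = [[1, -4, -3], [0, 1, 0], [0, 1, 1]].
B³ = P·diag(-64, 1, -8)·P⁻¹ = [[-64, 233, 168], [0, 1, 0], [0, -9, -8]].
The requested entry is -8.

-8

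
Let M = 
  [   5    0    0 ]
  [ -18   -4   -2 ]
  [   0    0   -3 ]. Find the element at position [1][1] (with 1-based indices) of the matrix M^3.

Characteristic polynomial: μ^3 + 2μ^2 - 23μ - 60 = (μ - 5)(μ + 3)(μ + 4), so the eigenvalues are -4, -3, 5.
μ=5: eigenvector (1, -2, 0).
μ=-4: eigenvector (0, 1, 0).
μ=-3: eigenvector (0, -2, 1).
P = [[1, 0, 0], [-2, 1, -2], [0, 0, 1]], D = diag(5, -4, -3), P⁻¹ = [[1, 0, 0], [2, 1, 2], [0, 0, 1]].
M³ = P·diag(125, -64, -27)·P⁻¹ = [[125, 0, 0], [-378, -64, -74], [0, 0, -27]].
The requested entry is 125.

125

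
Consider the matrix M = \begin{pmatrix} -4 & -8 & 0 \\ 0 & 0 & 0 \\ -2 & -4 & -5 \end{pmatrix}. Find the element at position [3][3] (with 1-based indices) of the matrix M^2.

25

Characteristic polynomial: t^3 + 9t^2 + 20t = t(t + 4)(t + 5), so the eigenvalues are -5, -4, 0.
t=-5: eigenvector (0, 0, 1).
t=0: eigenvector (-2, 1, 0).
t=-4: eigenvector (1, 0, -2).
P = [[0, -2, 1], [0, 1, 0], [1, 0, -2]], D = diag(-5, 0, -4), P⁻¹ = [[2, 4, 1], [0, 1, 0], [1, 2, 0]].
M² = P·diag(25, 0, 16)·P⁻¹ = [[16, 32, 0], [0, 0, 0], [18, 36, 25]].
The requested entry is 25.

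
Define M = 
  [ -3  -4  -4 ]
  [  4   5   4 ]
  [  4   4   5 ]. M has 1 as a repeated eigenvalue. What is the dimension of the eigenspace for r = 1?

M − 1I = [[-4, -4, -4], [4, 4, 4], [4, 4, 4]].
This matrix has rank 1, so its null space has dimension 3 − 1 = 2.

2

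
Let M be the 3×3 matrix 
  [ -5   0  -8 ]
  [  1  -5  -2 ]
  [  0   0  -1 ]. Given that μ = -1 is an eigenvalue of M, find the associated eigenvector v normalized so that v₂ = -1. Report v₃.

M + 1I = [[-4, 0, -8], [1, -4, -2], [0, 0, 0]].
Solving (M + 1I)v = 0 gives the eigenspace spanned by (-2, -1, 1).
With v₂ = -1, v = (-2, -1, 1), so v₃ = 1.

1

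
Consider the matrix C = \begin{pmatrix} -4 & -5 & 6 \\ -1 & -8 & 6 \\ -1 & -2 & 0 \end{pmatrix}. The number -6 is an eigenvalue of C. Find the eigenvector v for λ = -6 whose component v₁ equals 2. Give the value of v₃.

1

C + 6I = [[2, -5, 6], [-1, -2, 6], [-1, -2, 6]].
Solving (C + 6I)v = 0 gives the eigenspace spanned by (2, 2, 1).
With v₁ = 2, v = (2, 2, 1), so v₃ = 1.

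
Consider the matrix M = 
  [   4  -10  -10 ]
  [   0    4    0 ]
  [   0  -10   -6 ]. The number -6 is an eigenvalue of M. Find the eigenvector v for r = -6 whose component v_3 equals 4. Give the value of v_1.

M + 6I = [[10, -10, -10], [0, 10, 0], [0, -10, 0]].
Solving (M + 6I)v = 0 gives the eigenspace spanned by (4, 0, 4).
With v_3 = 4, v = (4, 0, 4), so v_1 = 4.

4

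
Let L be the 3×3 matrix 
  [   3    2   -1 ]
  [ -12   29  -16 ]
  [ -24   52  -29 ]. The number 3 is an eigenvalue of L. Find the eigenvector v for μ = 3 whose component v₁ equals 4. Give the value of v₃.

-16

L − 3I = [[0, 2, -1], [-12, 26, -16], [-24, 52, -32]].
Solving (L − 3I)v = 0 gives the eigenspace spanned by (4, -8, -16).
With v₁ = 4, v = (4, -8, -16), so v₃ = -16.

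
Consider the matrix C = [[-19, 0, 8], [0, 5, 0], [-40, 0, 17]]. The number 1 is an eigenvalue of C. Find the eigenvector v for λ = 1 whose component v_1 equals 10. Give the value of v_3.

C − 1I = [[-20, 0, 8], [0, 4, 0], [-40, 0, 16]].
Solving (C − 1I)v = 0 gives the eigenspace spanned by (10, 0, 25).
With v_1 = 10, v = (10, 0, 25), so v_3 = 25.

25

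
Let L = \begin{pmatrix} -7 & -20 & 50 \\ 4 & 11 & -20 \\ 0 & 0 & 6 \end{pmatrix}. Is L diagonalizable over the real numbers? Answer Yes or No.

Characteristic polynomial: p(μ) = μ^3 - 10μ^2 + 27μ - 18 = (μ - 6)(μ - 3)(μ - 1).
All 3 eigenvalues are distinct, so L is diagonalizable.

Yes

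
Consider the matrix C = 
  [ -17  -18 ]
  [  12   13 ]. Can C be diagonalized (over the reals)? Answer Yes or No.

Yes

Characteristic polynomial: p(s) = s^2 + 4s - 5 = (s - 1)(s + 5).
All 2 eigenvalues are distinct, so C is diagonalizable.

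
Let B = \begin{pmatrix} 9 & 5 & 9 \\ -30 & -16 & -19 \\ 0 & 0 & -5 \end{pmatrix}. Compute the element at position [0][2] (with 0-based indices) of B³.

Characteristic polynomial: λ^3 + 12λ^2 + 41λ + 30 = (λ + 1)(λ + 5)(λ + 6), so the eigenvalues are -6, -5, -1.
λ=-6: eigenvector (-1, 3, 0).
λ=-1: eigenvector (-1, 2, 0).
λ=-5: eigenvector (-1, 1, 1).
P = [[-1, -1, -1], [3, 2, 1], [0, 0, 1]], D = diag(-6, -1, -5), P⁻¹ = [[2, 1, 1], [-3, -1, -2], [0, 0, 1]].
B³ = P·diag(-216, -1, -125)·P⁻¹ = [[429, 215, 339], [-1290, -646, -769], [0, 0, -125]].
The requested entry is 339.

339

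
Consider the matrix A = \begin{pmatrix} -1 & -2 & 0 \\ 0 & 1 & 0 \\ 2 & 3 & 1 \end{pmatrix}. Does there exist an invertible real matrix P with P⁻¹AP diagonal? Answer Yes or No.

No

Characteristic polynomial: p(s) = s^3 - s^2 - s + 1 = (s - 1)^2(s + 1).
s = 1 has algebraic multiplicity 2; rank(A − 1I) = 2, so geometric multiplicity = 1.
Geometric multiplicity < algebraic multiplicity, so A is not diagonalizable.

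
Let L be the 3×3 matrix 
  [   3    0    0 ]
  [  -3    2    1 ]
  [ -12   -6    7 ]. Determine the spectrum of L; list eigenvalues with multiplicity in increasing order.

Characteristic polynomial: p(t) = t^3 - 12t^2 + 47t - 60 = (t - 5)(t - 4)(t - 3).
Roots (with multiplicity): 3, 4, 5.

3, 4, 5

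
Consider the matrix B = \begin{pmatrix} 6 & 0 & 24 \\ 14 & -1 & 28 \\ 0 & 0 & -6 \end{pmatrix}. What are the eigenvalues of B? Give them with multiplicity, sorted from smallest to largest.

-6, -1, 6

Characteristic polynomial: p(μ) = μ^3 + μ^2 - 36μ - 36 = (μ - 6)(μ + 1)(μ + 6).
Roots (with multiplicity): -6, -1, 6.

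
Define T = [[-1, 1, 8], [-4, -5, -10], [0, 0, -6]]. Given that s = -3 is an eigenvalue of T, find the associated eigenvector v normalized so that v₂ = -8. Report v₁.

4

T + 3I = [[2, 1, 8], [-4, -2, -10], [0, 0, -3]].
Solving (T + 3I)v = 0 gives the eigenspace spanned by (4, -8, 0).
With v₂ = -8, v = (4, -8, 0), so v₁ = 4.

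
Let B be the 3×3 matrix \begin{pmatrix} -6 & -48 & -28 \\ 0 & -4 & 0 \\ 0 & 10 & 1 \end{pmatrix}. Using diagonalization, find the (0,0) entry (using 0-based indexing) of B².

36

Characteristic polynomial: λ^3 + 9λ^2 + 14λ - 24 = (λ - 1)(λ + 4)(λ + 6), so the eigenvalues are -6, -4, 1.
λ=-6: eigenvector (1, 0, 0).
λ=-4: eigenvector (4, 1, -2).
λ=1: eigenvector (-4, 0, 1).
P = [[1, 4, -4], [0, 1, 0], [0, -2, 1]], D = diag(-6, -4, 1), P⁻¹ = [[1, 4, 4], [0, 1, 0], [0, 2, 1]].
B² = P·diag(36, 16, 1)·P⁻¹ = [[36, 200, 140], [0, 16, 0], [0, -30, 1]].
The requested entry is 36.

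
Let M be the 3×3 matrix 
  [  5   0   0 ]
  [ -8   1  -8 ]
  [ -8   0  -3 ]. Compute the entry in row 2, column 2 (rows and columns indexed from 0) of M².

Characteristic polynomial: r^3 - 3r^2 - 13r + 15 = (r - 5)(r - 1)(r + 3), so the eigenvalues are -3, 1, 5.
r=1: eigenvector (0, 1, 0).
r=-3: eigenvector (0, 2, 1).
r=5: eigenvector (-1, 0, 1).
P = [[0, 0, -1], [1, 2, 0], [0, 1, 1]], D = diag(1, -3, 5), P⁻¹ = [[-2, 1, -2], [1, 0, 1], [-1, 0, 0]].
M² = P·diag(1, 9, 25)·P⁻¹ = [[25, 0, 0], [16, 1, 16], [-16, 0, 9]].
The requested entry is 9.

9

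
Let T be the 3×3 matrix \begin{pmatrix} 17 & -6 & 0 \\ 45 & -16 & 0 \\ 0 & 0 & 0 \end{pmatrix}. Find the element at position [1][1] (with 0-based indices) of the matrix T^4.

-74

Characteristic polynomial: μ^3 - μ^2 - 2μ = μ(μ - 2)(μ + 1), so the eigenvalues are -1, 0, 2.
μ=-1: eigenvector (1, 3, 0).
μ=2: eigenvector (-2, -5, 0).
μ=0: eigenvector (0, 0, 1).
P = [[1, -2, 0], [3, -5, 0], [0, 0, 1]], D = diag(-1, 2, 0), P⁻¹ = [[-5, 2, 0], [-3, 1, 0], [0, 0, 1]].
T⁴ = P·diag(1, 16, 0)·P⁻¹ = [[91, -30, 0], [225, -74, 0], [0, 0, 0]].
The requested entry is -74.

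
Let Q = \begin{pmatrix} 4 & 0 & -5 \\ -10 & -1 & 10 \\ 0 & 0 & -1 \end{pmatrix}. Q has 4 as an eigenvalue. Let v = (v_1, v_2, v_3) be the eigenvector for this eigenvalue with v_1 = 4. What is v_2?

-8

Q − 4I = [[0, 0, -5], [-10, -5, 10], [0, 0, -5]].
Solving (Q − 4I)v = 0 gives the eigenspace spanned by (4, -8, 0).
With v_1 = 4, v = (4, -8, 0), so v_2 = -8.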